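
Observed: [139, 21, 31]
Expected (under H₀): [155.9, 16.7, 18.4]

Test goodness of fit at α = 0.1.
Chi-square goodness of fit test:
H₀: observed counts match expected distribution
H₁: observed counts differ from expected distribution
df = k - 1 = 2
χ² = Σ(O - E)²/E
   = (139 - 155.9)²/155.9 + (21 - 16.7)²/16.7 + (31 - 18.4)²/18.4
   = 1.832 + 1.107 + 8.628
   = 11.57
p-value = 0.0031

Since p-value < α = 0.1, we reject H₀.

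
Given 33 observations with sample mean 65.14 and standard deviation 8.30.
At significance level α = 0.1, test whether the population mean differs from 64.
One-sample t-test:
H₀: μ = 64
H₁: μ ≠ 64
df = n - 1 = 32
t = (x̄ - μ₀) / (s/√n) = (65.14 - 64) / (8.30/√33) = 0.789
p-value = 0.4359

Since p-value > α = 0.1, we fail to reject H₀.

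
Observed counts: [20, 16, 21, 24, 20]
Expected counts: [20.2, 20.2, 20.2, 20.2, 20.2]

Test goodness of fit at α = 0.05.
Chi-square goodness of fit test:
H₀: observed counts match expected distribution
H₁: observed counts differ from expected distribution
df = k - 1 = 4
χ² = Σ(O - E)²/E
   = (20 - 20.2)²/20.2 + (16 - 20.2)²/20.2 + (21 - 20.2)²/20.2 + (24 - 20.2)²/20.2 + (20 - 20.2)²/20.2
   = 0.002 + 0.873 + 0.032 + 0.715 + 0.002
   = 1.62
p-value = 0.8045

Since p-value > α = 0.05, we fail to reject H₀.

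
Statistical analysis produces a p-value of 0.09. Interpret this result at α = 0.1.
Since p = 0.09 < α = 0.1, reject H₀.
There is sufficient evidence to reject the null hypothesis; the result is statistically significant at the 0.1 level.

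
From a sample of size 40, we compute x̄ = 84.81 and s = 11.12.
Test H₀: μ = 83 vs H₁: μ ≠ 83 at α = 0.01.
One-sample t-test:
H₀: μ = 83
H₁: μ ≠ 83
df = n - 1 = 39
t = (x̄ - μ₀) / (s/√n) = (84.81 - 83) / (11.12/√40) = 1.029
p-value = 0.3096

Since p-value > α = 0.01, we fail to reject H₀.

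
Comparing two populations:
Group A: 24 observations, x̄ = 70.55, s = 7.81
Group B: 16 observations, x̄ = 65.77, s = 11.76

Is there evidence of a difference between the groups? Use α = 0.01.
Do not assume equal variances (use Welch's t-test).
Welch's two-sample t-test:
H₀: μ₁ = μ₂
H₁: μ₁ ≠ μ₂
s₁²/n₁ = 7.81²/24 = 2.5415,  s₂²/n₂ = 11.76²/16 = 8.6436
SE = √(s₁²/n₁ + s₂²/n₂) = √(2.5415 + 8.6436) = 3.3444
df (Welch-Satterthwaite) = (s₁²/n₁ + s₂²/n₂)² / [(s₁²/n₁)²/(n₁-1) + (s₂²/n₂)²/(n₂-1)] ≈ 23.78
t = (x̄₁ - x̄₂) / SE = (70.55 - 65.77) / 3.3444 = 4.78 / 3.3444 = 1.429
p-value = 0.1659

Since p-value > α = 0.01, we fail to reject H₀.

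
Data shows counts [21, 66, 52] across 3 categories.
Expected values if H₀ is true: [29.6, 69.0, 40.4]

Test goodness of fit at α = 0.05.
Chi-square goodness of fit test:
H₀: observed counts match expected distribution
H₁: observed counts differ from expected distribution
df = k - 1 = 2
χ² = Σ(O - E)²/E
   = (21 - 29.6)²/29.6 + (66 - 69.0)²/69.0 + (52 - 40.4)²/40.4
   = 2.499 + 0.130 + 3.331
   = 5.96
p-value = 0.0508

Since p-value > α = 0.05, we fail to reject H₀.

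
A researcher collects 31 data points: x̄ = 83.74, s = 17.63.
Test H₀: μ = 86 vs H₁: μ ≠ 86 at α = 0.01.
One-sample t-test:
H₀: μ = 86
H₁: μ ≠ 86
df = n - 1 = 30
t = (x̄ - μ₀) / (s/√n) = (83.74 - 86) / (17.63/√31) = -0.714
p-value = 0.4809

Since p-value > α = 0.01, we fail to reject H₀.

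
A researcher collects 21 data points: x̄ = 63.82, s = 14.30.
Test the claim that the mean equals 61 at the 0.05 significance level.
One-sample t-test:
H₀: μ = 61
H₁: μ ≠ 61
df = n - 1 = 20
t = (x̄ - μ₀) / (s/√n) = (63.82 - 61) / (14.30/√21) = 0.904
p-value = 0.3769

Since p-value > α = 0.05, we fail to reject H₀.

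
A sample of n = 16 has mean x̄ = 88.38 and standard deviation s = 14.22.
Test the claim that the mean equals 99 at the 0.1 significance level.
One-sample t-test:
H₀: μ = 99
H₁: μ ≠ 99
df = n - 1 = 15
t = (x̄ - μ₀) / (s/√n) = (88.38 - 99) / (14.22/√16) = -2.987
p-value = 0.0092

Since p-value < α = 0.1, we reject H₀.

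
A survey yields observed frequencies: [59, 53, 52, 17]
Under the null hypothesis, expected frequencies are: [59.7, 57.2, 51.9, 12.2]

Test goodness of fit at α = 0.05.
Chi-square goodness of fit test:
H₀: observed counts match expected distribution
H₁: observed counts differ from expected distribution
df = k - 1 = 3
χ² = Σ(O - E)²/E
   = (59 - 59.7)²/59.7 + (53 - 57.2)²/57.2 + (52 - 51.9)²/51.9 + (17 - 12.2)²/12.2
   = 0.008 + 0.308 + 0.000 + 1.889
   = 2.21
p-value = 0.5309

Since p-value > α = 0.05, we fail to reject H₀.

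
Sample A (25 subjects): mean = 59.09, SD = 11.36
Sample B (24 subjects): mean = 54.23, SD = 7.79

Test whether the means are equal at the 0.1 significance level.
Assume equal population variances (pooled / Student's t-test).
Student's two-sample t-test (equal variances):
H₀: μ₁ = μ₂
H₁: μ₁ ≠ μ₂
df = n₁ + n₂ - 2 = 47
Pooled variance s_p² = [(n₁-1)s₁² + (n₂-1)s₂²] / (n₁ + n₂ - 2) = [(24)(11.36²) + (23)(7.79²)] / 47 = 95.5941
SE = √(s_p²(1/n₁ + 1/n₂)) = √(95.5941 × (1/25 + 1/24)) = 2.7941
t = (x̄₁ - x̄₂) / SE = (59.09 - 54.23) / 2.7941 = 4.86 / 2.7941 = 1.739
p-value = 0.0885

Since p-value < α = 0.1, we reject H₀.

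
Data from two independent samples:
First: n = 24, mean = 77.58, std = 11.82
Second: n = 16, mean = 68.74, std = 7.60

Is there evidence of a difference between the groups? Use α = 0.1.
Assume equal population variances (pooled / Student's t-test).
Student's two-sample t-test (equal variances):
H₀: μ₁ = μ₂
H₁: μ₁ ≠ μ₂
df = n₁ + n₂ - 2 = 38
Pooled variance s_p² = [(n₁-1)s₁² + (n₂-1)s₂²] / (n₁ + n₂ - 2) = [(23)(11.82²) + (15)(7.60²)] / 38 = 107.3628
SE = √(s_p²(1/n₁ + 1/n₂)) = √(107.3628 × (1/24 + 1/16)) = 3.3442
t = (x̄₁ - x̄₂) / SE = (77.58 - 68.74) / 3.3442 = 8.84 / 3.3442 = 2.643
p-value = 0.0119

Since p-value < α = 0.1, we reject H₀.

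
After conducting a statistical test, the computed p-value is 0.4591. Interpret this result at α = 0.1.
Since p = 0.4591 > α = 0.1, fail to reject H₀.
There is insufficient evidence to reject the null hypothesis; the result is not statistically significant at the 0.1 level.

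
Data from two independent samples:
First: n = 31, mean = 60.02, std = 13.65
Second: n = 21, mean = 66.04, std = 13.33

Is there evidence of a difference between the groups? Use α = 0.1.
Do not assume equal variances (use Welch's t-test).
Welch's two-sample t-test:
H₀: μ₁ = μ₂
H₁: μ₁ ≠ μ₂
s₁²/n₁ = 13.65²/31 = 6.0104,  s₂²/n₂ = 13.33²/21 = 8.4614
SE = √(s₁²/n₁ + s₂²/n₂) = √(6.0104 + 8.4614) = 3.8042
df (Welch-Satterthwaite) = (s₁²/n₁ + s₂²/n₂)² / [(s₁²/n₁)²/(n₁-1) + (s₂²/n₂)²/(n₂-1)] ≈ 43.78
t = (x̄₁ - x̄₂) / SE = (60.02 - 66.04) / 3.8042 = -6.02 / 3.8042 = -1.582
p-value = 0.1207

Since p-value > α = 0.1, we fail to reject H₀.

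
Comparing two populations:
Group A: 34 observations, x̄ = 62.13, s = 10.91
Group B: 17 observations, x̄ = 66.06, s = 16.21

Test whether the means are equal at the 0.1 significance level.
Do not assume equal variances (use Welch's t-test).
Welch's two-sample t-test:
H₀: μ₁ = μ₂
H₁: μ₁ ≠ μ₂
s₁²/n₁ = 10.91²/34 = 3.5008,  s₂²/n₂ = 16.21²/17 = 15.4567
SE = √(s₁²/n₁ + s₂²/n₂) = √(3.5008 + 15.4567) = 4.3540
df (Welch-Satterthwaite) = (s₁²/n₁ + s₂²/n₂)² / [(s₁²/n₁)²/(n₁-1) + (s₂²/n₂)²/(n₂-1)] ≈ 23.48
t = (x̄₁ - x̄₂) / SE = (62.13 - 66.06) / 4.3540 = -3.93 / 4.3540 = -0.903
p-value = 0.3759

Since p-value > α = 0.1, we fail to reject H₀.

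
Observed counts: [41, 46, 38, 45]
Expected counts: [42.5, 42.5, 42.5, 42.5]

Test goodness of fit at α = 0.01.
Chi-square goodness of fit test:
H₀: observed counts match expected distribution
H₁: observed counts differ from expected distribution
df = k - 1 = 3
χ² = Σ(O - E)²/E
   = (41 - 42.5)²/42.5 + (46 - 42.5)²/42.5 + (38 - 42.5)²/42.5 + (45 - 42.5)²/42.5
   = 0.053 + 0.288 + 0.476 + 0.147
   = 0.96
p-value = 0.8098

Since p-value > α = 0.01, we fail to reject H₀.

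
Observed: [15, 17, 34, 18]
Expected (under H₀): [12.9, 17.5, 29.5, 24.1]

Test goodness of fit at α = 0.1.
Chi-square goodness of fit test:
H₀: observed counts match expected distribution
H₁: observed counts differ from expected distribution
df = k - 1 = 3
χ² = Σ(O - E)²/E
   = (15 - 12.9)²/12.9 + (17 - 17.5)²/17.5 + (34 - 29.5)²/29.5 + (18 - 24.1)²/24.1
   = 0.342 + 0.014 + 0.686 + 1.544
   = 2.59
p-value = 0.4598

Since p-value > α = 0.1, we fail to reject H₀.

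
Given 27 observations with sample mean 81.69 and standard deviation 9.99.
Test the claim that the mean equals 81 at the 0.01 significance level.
One-sample t-test:
H₀: μ = 81
H₁: μ ≠ 81
df = n - 1 = 26
t = (x̄ - μ₀) / (s/√n) = (81.69 - 81) / (9.99/√27) = 0.359
p-value = 0.7226

Since p-value > α = 0.01, we fail to reject H₀.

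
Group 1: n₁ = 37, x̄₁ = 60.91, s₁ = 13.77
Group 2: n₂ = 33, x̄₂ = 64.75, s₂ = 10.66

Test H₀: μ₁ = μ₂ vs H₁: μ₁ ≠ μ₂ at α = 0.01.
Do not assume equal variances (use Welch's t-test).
Welch's two-sample t-test:
H₀: μ₁ = μ₂
H₁: μ₁ ≠ μ₂
s₁²/n₁ = 13.77²/37 = 5.1247,  s₂²/n₂ = 10.66²/33 = 3.4435
SE = √(s₁²/n₁ + s₂²/n₂) = √(5.1247 + 3.4435) = 2.9271
df (Welch-Satterthwaite) = (s₁²/n₁ + s₂²/n₂)² / [(s₁²/n₁)²/(n₁-1) + (s₂²/n₂)²/(n₂-1)] ≈ 66.74
t = (x̄₁ - x̄₂) / SE = (60.91 - 64.75) / 2.9271 = -3.84 / 2.9271 = -1.312
p-value = 0.1941

Since p-value > α = 0.01, we fail to reject H₀.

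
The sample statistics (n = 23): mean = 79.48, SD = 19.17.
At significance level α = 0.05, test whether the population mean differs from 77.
One-sample t-test:
H₀: μ = 77
H₁: μ ≠ 77
df = n - 1 = 22
t = (x̄ - μ₀) / (s/√n) = (79.48 - 77) / (19.17/√23) = 0.620
p-value = 0.5413

Since p-value > α = 0.05, we fail to reject H₀.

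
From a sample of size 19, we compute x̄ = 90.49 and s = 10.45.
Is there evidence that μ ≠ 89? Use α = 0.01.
One-sample t-test:
H₀: μ = 89
H₁: μ ≠ 89
df = n - 1 = 18
t = (x̄ - μ₀) / (s/√n) = (90.49 - 89) / (10.45/√19) = 0.622
p-value = 0.5421

Since p-value > α = 0.01, we fail to reject H₀.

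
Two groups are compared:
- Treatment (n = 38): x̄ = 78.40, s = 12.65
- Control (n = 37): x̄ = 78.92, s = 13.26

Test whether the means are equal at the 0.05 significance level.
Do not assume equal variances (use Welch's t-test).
Welch's two-sample t-test:
H₀: μ₁ = μ₂
H₁: μ₁ ≠ μ₂
s₁²/n₁ = 12.65²/38 = 4.2111,  s₂²/n₂ = 13.26²/37 = 4.7521
SE = √(s₁²/n₁ + s₂²/n₂) = √(4.2111 + 4.7521) = 2.9939
df (Welch-Satterthwaite) = (s₁²/n₁ + s₂²/n₂)² / [(s₁²/n₁)²/(n₁-1) + (s₂²/n₂)²/(n₂-1)] ≈ 72.60
t = (x̄₁ - x̄₂) / SE = (78.40 - 78.92) / 2.9939 = -0.52 / 2.9939 = -0.174
p-value = 0.8626

Since p-value > α = 0.05, we fail to reject H₀.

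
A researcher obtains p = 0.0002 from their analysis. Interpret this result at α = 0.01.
Since p = 0.0002 < α = 0.01, reject H₀.
There is sufficient evidence to reject the null hypothesis; the result is statistically significant at the 0.01 level.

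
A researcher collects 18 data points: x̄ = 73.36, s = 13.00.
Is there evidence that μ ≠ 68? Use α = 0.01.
One-sample t-test:
H₀: μ = 68
H₁: μ ≠ 68
df = n - 1 = 17
t = (x̄ - μ₀) / (s/√n) = (73.36 - 68) / (13.00/√18) = 1.749
p-value = 0.0983

Since p-value > α = 0.01, we fail to reject H₀.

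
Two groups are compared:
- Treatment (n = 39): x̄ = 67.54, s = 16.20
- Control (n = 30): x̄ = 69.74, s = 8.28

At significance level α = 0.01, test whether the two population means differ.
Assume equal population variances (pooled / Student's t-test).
Student's two-sample t-test (equal variances):
H₀: μ₁ = μ₂
H₁: μ₁ ≠ μ₂
df = n₁ + n₂ - 2 = 67
Pooled variance s_p² = [(n₁-1)s₁² + (n₂-1)s₂²] / (n₁ + n₂ - 2) = [(38)(16.20²) + (29)(8.28²)] / 67 = 178.5211
SE = √(s_p²(1/n₁ + 1/n₂)) = √(178.5211 × (1/39 + 1/30)) = 3.2447
t = (x̄₁ - x̄₂) / SE = (67.54 - 69.74) / 3.2447 = -2.20 / 3.2447 = -0.678
p-value = 0.5001

Since p-value > α = 0.01, we fail to reject H₀.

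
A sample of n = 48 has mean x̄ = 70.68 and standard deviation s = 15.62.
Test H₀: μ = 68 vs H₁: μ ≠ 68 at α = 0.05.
One-sample t-test:
H₀: μ = 68
H₁: μ ≠ 68
df = n - 1 = 47
t = (x̄ - μ₀) / (s/√n) = (70.68 - 68) / (15.62/√48) = 1.189
p-value = 0.2405

Since p-value > α = 0.05, we fail to reject H₀.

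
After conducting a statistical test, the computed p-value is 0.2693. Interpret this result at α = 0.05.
Since p = 0.2693 > α = 0.05, fail to reject H₀.
There is insufficient evidence to reject the null hypothesis; the result is not statistically significant at the 0.05 level.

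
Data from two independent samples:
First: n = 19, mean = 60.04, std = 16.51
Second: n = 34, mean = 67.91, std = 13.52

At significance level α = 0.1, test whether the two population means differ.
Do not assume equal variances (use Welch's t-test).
Welch's two-sample t-test:
H₀: μ₁ = μ₂
H₁: μ₁ ≠ μ₂
s₁²/n₁ = 16.51²/19 = 14.3463,  s₂²/n₂ = 13.52²/34 = 5.3762
SE = √(s₁²/n₁ + s₂²/n₂) = √(14.3463 + 5.3762) = 4.4410
df (Welch-Satterthwaite) = (s₁²/n₁ + s₂²/n₂)² / [(s₁²/n₁)²/(n₁-1) + (s₂²/n₂)²/(n₂-1)] ≈ 31.60
t = (x̄₁ - x̄₂) / SE = (60.04 - 67.91) / 4.4410 = -7.87 / 4.4410 = -1.772
p-value = 0.0860

Since p-value < α = 0.1, we reject H₀.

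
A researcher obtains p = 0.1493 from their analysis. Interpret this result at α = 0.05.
Since p = 0.1493 > α = 0.05, fail to reject H₀.
There is insufficient evidence to reject the null hypothesis; the result is not statistically significant at the 0.05 level.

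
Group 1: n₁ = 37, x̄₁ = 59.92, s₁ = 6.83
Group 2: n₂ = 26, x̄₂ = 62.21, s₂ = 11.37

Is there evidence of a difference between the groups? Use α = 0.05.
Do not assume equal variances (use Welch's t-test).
Welch's two-sample t-test:
H₀: μ₁ = μ₂
H₁: μ₁ ≠ μ₂
s₁²/n₁ = 6.83²/37 = 1.2608,  s₂²/n₂ = 11.37²/26 = 4.9722
SE = √(s₁²/n₁ + s₂²/n₂) = √(1.2608 + 4.9722) = 2.4966
df (Welch-Satterthwaite) = (s₁²/n₁ + s₂²/n₂)² / [(s₁²/n₁)²/(n₁-1) + (s₂²/n₂)²/(n₂-1)] ≈ 37.61
t = (x̄₁ - x̄₂) / SE = (59.92 - 62.21) / 2.4966 = -2.29 / 2.4966 = -0.917
p-value = 0.3649

Since p-value > α = 0.05, we fail to reject H₀.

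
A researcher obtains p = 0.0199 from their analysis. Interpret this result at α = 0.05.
Since p = 0.0199 < α = 0.05, reject H₀.
There is sufficient evidence to reject the null hypothesis; the result is statistically significant at the 0.05 level.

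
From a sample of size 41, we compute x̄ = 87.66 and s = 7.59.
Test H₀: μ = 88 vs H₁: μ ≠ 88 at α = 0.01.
One-sample t-test:
H₀: μ = 88
H₁: μ ≠ 88
df = n - 1 = 40
t = (x̄ - μ₀) / (s/√n) = (87.66 - 88) / (7.59/√41) = -0.287
p-value = 0.7757

Since p-value > α = 0.01, we fail to reject H₀.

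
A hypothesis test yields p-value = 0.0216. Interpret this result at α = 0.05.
Since p = 0.0216 < α = 0.05, reject H₀.
There is sufficient evidence to reject the null hypothesis; the result is statistically significant at the 0.05 level.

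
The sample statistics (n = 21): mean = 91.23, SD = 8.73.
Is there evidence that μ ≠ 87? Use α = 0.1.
One-sample t-test:
H₀: μ = 87
H₁: μ ≠ 87
df = n - 1 = 20
t = (x̄ - μ₀) / (s/√n) = (91.23 - 87) / (8.73/√21) = 2.220
p-value = 0.0381

Since p-value < α = 0.1, we reject H₀.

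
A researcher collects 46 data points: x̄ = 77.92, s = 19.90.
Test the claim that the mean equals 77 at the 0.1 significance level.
One-sample t-test:
H₀: μ = 77
H₁: μ ≠ 77
df = n - 1 = 45
t = (x̄ - μ₀) / (s/√n) = (77.92 - 77) / (19.90/√46) = 0.314
p-value = 0.7553

Since p-value > α = 0.1, we fail to reject H₀.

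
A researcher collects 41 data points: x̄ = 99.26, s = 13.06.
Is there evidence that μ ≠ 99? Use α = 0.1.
One-sample t-test:
H₀: μ = 99
H₁: μ ≠ 99
df = n - 1 = 40
t = (x̄ - μ₀) / (s/√n) = (99.26 - 99) / (13.06/√41) = 0.127
p-value = 0.8992

Since p-value > α = 0.1, we fail to reject H₀.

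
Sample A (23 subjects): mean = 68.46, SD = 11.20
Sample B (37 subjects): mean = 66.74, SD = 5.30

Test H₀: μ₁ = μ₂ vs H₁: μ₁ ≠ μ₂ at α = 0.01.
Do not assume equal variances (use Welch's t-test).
Welch's two-sample t-test:
H₀: μ₁ = μ₂
H₁: μ₁ ≠ μ₂
s₁²/n₁ = 11.20²/23 = 5.4539,  s₂²/n₂ = 5.30²/37 = 0.7592
SE = √(s₁²/n₁ + s₂²/n₂) = √(5.4539 + 0.7592) = 2.4926
df (Welch-Satterthwaite) = (s₁²/n₁ + s₂²/n₂)² / [(s₁²/n₁)²/(n₁-1) + (s₂²/n₂)²/(n₂-1)] ≈ 28.22
t = (x̄₁ - x̄₂) / SE = (68.46 - 66.74) / 2.4926 = 1.72 / 2.4926 = 0.690
p-value = 0.4958

Since p-value > α = 0.01, we fail to reject H₀.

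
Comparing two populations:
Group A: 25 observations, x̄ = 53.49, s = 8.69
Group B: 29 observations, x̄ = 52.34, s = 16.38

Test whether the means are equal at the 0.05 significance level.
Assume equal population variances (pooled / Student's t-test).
Student's two-sample t-test (equal variances):
H₀: μ₁ = μ₂
H₁: μ₁ ≠ μ₂
df = n₁ + n₂ - 2 = 52
Pooled variance s_p² = [(n₁-1)s₁² + (n₂-1)s₂²] / (n₁ + n₂ - 2) = [(24)(8.69²) + (28)(16.38²)] / 52 = 179.3252
SE = √(s_p²(1/n₁ + 1/n₂)) = √(179.3252 × (1/25 + 1/29)) = 3.6547
t = (x̄₁ - x̄₂) / SE = (53.49 - 52.34) / 3.6547 = 1.15 / 3.6547 = 0.315
p-value = 0.7543

Since p-value > α = 0.05, we fail to reject H₀.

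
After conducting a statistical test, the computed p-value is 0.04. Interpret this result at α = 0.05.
Since p = 0.04 < α = 0.05, reject H₀.
There is sufficient evidence to reject the null hypothesis; the result is statistically significant at the 0.05 level.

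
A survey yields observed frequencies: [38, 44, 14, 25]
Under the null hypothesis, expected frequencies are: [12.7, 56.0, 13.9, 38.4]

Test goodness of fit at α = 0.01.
Chi-square goodness of fit test:
H₀: observed counts match expected distribution
H₁: observed counts differ from expected distribution
df = k - 1 = 3
χ² = Σ(O - E)²/E
   = (38 - 12.7)²/12.7 + (44 - 56.0)²/56.0 + (14 - 13.9)²/13.9 + (25 - 38.4)²/38.4
   = 50.401 + 2.571 + 0.001 + 4.676
   = 57.65
p-value < 0.0001

Since p-value < α = 0.01, we reject H₀.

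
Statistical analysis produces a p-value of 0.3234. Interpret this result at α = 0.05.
Since p = 0.3234 > α = 0.05, fail to reject H₀.
There is insufficient evidence to reject the null hypothesis; the result is not statistically significant at the 0.05 level.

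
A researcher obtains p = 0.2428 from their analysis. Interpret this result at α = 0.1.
Since p = 0.2428 > α = 0.1, fail to reject H₀.
There is insufficient evidence to reject the null hypothesis; the result is not statistically significant at the 0.1 level.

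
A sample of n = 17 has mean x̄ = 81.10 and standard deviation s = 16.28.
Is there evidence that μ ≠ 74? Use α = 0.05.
One-sample t-test:
H₀: μ = 74
H₁: μ ≠ 74
df = n - 1 = 16
t = (x̄ - μ₀) / (s/√n) = (81.10 - 74) / (16.28/√17) = 1.798
p-value = 0.0910

Since p-value > α = 0.05, we fail to reject H₀.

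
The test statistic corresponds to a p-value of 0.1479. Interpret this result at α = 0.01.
Since p = 0.1479 > α = 0.01, fail to reject H₀.
There is insufficient evidence to reject the null hypothesis; the result is not statistically significant at the 0.01 level.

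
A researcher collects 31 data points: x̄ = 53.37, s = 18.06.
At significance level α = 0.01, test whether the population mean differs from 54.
One-sample t-test:
H₀: μ = 54
H₁: μ ≠ 54
df = n - 1 = 30
t = (x̄ - μ₀) / (s/√n) = (53.37 - 54) / (18.06/√31) = -0.194
p-value = 0.8473

Since p-value > α = 0.01, we fail to reject H₀.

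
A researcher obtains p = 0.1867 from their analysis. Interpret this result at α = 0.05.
Since p = 0.1867 > α = 0.05, fail to reject H₀.
There is insufficient evidence to reject the null hypothesis; the result is not statistically significant at the 0.05 level.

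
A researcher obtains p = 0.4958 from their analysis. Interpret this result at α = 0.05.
Since p = 0.4958 > α = 0.05, fail to reject H₀.
There is insufficient evidence to reject the null hypothesis; the result is not statistically significant at the 0.05 level.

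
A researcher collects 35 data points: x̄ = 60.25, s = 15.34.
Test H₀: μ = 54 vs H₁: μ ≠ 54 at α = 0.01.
One-sample t-test:
H₀: μ = 54
H₁: μ ≠ 54
df = n - 1 = 34
t = (x̄ - μ₀) / (s/√n) = (60.25 - 54) / (15.34/√35) = 2.410
p-value = 0.0215

Since p-value > α = 0.01, we fail to reject H₀.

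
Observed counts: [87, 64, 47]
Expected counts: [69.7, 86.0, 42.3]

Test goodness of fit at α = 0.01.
Chi-square goodness of fit test:
H₀: observed counts match expected distribution
H₁: observed counts differ from expected distribution
df = k - 1 = 2
χ² = Σ(O - E)²/E
   = (87 - 69.7)²/69.7 + (64 - 86.0)²/86.0 + (47 - 42.3)²/42.3
   = 4.294 + 5.628 + 0.522
   = 10.44
p-value = 0.0054

Since p-value < α = 0.01, we reject H₀.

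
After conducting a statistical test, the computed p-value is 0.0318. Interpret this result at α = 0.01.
Since p = 0.0318 > α = 0.01, fail to reject H₀.
There is insufficient evidence to reject the null hypothesis; the result is not statistically significant at the 0.01 level.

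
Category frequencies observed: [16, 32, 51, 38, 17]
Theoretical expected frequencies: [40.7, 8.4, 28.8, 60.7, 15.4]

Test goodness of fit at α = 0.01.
Chi-square goodness of fit test:
H₀: observed counts match expected distribution
H₁: observed counts differ from expected distribution
df = k - 1 = 4
χ² = Σ(O - E)²/E
   = (16 - 40.7)²/40.7 + (32 - 8.4)²/8.4 + (51 - 28.8)²/28.8 + (38 - 60.7)²/60.7 + (17 - 15.4)²/15.4
   = 14.990 + 66.305 + 17.112 + 8.489 + 0.166
   = 107.06
p-value < 0.0001

Since p-value < α = 0.01, we reject H₀.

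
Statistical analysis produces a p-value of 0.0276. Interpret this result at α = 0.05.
Since p = 0.0276 < α = 0.05, reject H₀.
There is sufficient evidence to reject the null hypothesis; the result is statistically significant at the 0.05 level.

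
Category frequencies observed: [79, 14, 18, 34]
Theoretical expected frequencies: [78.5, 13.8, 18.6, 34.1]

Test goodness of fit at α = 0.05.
Chi-square goodness of fit test:
H₀: observed counts match expected distribution
H₁: observed counts differ from expected distribution
df = k - 1 = 3
χ² = Σ(O - E)²/E
   = (79 - 78.5)²/78.5 + (14 - 13.8)²/13.8 + (18 - 18.6)²/18.6 + (34 - 34.1)²/34.1
   = 0.003 + 0.003 + 0.019 + 0.000
   = 0.03
p-value = 0.9989

Since p-value > α = 0.05, we fail to reject H₀.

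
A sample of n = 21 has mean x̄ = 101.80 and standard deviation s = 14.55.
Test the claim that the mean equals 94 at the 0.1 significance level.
One-sample t-test:
H₀: μ = 94
H₁: μ ≠ 94
df = n - 1 = 20
t = (x̄ - μ₀) / (s/√n) = (101.80 - 94) / (14.55/√21) = 2.457
p-value = 0.0233

Since p-value < α = 0.1, we reject H₀.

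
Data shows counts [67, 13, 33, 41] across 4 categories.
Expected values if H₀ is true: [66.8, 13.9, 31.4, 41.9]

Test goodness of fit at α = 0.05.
Chi-square goodness of fit test:
H₀: observed counts match expected distribution
H₁: observed counts differ from expected distribution
df = k - 1 = 3
χ² = Σ(O - E)²/E
   = (67 - 66.8)²/66.8 + (13 - 13.9)²/13.9 + (33 - 31.4)²/31.4 + (41 - 41.9)²/41.9
   = 0.001 + 0.058 + 0.082 + 0.019
   = 0.16
p-value = 0.9838

Since p-value > α = 0.05, we fail to reject H₀.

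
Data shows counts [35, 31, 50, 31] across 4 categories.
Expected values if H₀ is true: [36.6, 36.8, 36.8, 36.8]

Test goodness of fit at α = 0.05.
Chi-square goodness of fit test:
H₀: observed counts match expected distribution
H₁: observed counts differ from expected distribution
df = k - 1 = 3
χ² = Σ(O - E)²/E
   = (35 - 36.6)²/36.6 + (31 - 36.8)²/36.8 + (50 - 36.8)²/36.8 + (31 - 36.8)²/36.8
   = 0.070 + 0.914 + 4.735 + 0.914
   = 6.63
p-value = 0.0846

Since p-value > α = 0.05, we fail to reject H₀.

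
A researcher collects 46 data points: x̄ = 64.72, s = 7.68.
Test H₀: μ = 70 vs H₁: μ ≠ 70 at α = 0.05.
One-sample t-test:
H₀: μ = 70
H₁: μ ≠ 70
df = n - 1 = 45
t = (x̄ - μ₀) / (s/√n) = (64.72 - 70) / (7.68/√46) = -4.663
p-value < 0.0001

Since p-value < α = 0.05, we reject H₀.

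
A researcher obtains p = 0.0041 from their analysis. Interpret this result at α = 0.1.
Since p = 0.0041 < α = 0.1, reject H₀.
There is sufficient evidence to reject the null hypothesis; the result is statistically significant at the 0.1 level.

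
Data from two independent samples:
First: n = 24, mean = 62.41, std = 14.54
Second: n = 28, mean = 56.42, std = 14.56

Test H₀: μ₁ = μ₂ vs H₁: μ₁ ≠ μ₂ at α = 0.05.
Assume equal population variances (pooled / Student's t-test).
Student's two-sample t-test (equal variances):
H₀: μ₁ = μ₂
H₁: μ₁ ≠ μ₂
df = n₁ + n₂ - 2 = 50
Pooled variance s_p² = [(n₁-1)s₁² + (n₂-1)s₂²] / (n₁ + n₂ - 2) = [(23)(14.54²) + (27)(14.56²)] / 50 = 211.7259
SE = √(s_p²(1/n₁ + 1/n₂)) = √(211.7259 × (1/24 + 1/28)) = 4.0477
t = (x̄₁ - x̄₂) / SE = (62.41 - 56.42) / 4.0477 = 5.99 / 4.0477 = 1.480
p-value = 0.1452

Since p-value > α = 0.05, we fail to reject H₀.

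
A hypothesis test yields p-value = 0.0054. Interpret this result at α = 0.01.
Since p = 0.0054 < α = 0.01, reject H₀.
There is sufficient evidence to reject the null hypothesis; the result is statistically significant at the 0.01 level.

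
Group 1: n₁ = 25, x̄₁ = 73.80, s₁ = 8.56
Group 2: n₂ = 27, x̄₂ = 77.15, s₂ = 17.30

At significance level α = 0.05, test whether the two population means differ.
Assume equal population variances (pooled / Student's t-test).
Student's two-sample t-test (equal variances):
H₀: μ₁ = μ₂
H₁: μ₁ ≠ μ₂
df = n₁ + n₂ - 2 = 50
Pooled variance s_p² = [(n₁-1)s₁² + (n₂-1)s₂²] / (n₁ + n₂ - 2) = [(24)(8.56²) + (26)(17.30²)] / 50 = 190.8021
SE = √(s_p²(1/n₁ + 1/n₂)) = √(190.8021 × (1/25 + 1/27)) = 3.8339
t = (x̄₁ - x̄₂) / SE = (73.80 - 77.15) / 3.8339 = -3.35 / 3.8339 = -0.874
p-value = 0.3864

Since p-value > α = 0.05, we fail to reject H₀.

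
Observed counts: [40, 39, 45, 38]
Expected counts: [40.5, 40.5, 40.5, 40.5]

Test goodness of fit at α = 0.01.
Chi-square goodness of fit test:
H₀: observed counts match expected distribution
H₁: observed counts differ from expected distribution
df = k - 1 = 3
χ² = Σ(O - E)²/E
   = (40 - 40.5)²/40.5 + (39 - 40.5)²/40.5 + (45 - 40.5)²/40.5 + (38 - 40.5)²/40.5
   = 0.006 + 0.056 + 0.500 + 0.154
   = 0.72
p-value = 0.8694

Since p-value > α = 0.01, we fail to reject H₀.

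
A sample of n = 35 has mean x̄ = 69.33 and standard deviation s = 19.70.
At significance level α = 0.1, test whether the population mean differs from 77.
One-sample t-test:
H₀: μ = 77
H₁: μ ≠ 77
df = n - 1 = 34
t = (x̄ - μ₀) / (s/√n) = (69.33 - 77) / (19.70/√35) = -2.303
p-value = 0.0275

Since p-value < α = 0.1, we reject H₀.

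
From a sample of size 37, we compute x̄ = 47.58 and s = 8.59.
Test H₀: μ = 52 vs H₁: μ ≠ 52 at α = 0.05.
One-sample t-test:
H₀: μ = 52
H₁: μ ≠ 52
df = n - 1 = 36
t = (x̄ - μ₀) / (s/√n) = (47.58 - 52) / (8.59/√37) = -3.130
p-value = 0.0035

Since p-value < α = 0.05, we reject H₀.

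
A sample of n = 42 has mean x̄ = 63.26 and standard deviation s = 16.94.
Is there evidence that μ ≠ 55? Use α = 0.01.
One-sample t-test:
H₀: μ = 55
H₁: μ ≠ 55
df = n - 1 = 41
t = (x̄ - μ₀) / (s/√n) = (63.26 - 55) / (16.94/√42) = 3.160
p-value = 0.0030

Since p-value < α = 0.01, we reject H₀.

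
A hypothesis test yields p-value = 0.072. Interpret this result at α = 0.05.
Since p = 0.072 > α = 0.05, fail to reject H₀.
There is insufficient evidence to reject the null hypothesis; the result is not statistically significant at the 0.05 level.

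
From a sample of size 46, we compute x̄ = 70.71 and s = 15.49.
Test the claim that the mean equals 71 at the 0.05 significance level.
One-sample t-test:
H₀: μ = 71
H₁: μ ≠ 71
df = n - 1 = 45
t = (x̄ - μ₀) / (s/√n) = (70.71 - 71) / (15.49/√46) = -0.127
p-value = 0.8995

Since p-value > α = 0.05, we fail to reject H₀.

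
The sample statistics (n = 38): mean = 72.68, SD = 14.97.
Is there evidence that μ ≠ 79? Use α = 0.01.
One-sample t-test:
H₀: μ = 79
H₁: μ ≠ 79
df = n - 1 = 37
t = (x̄ - μ₀) / (s/√n) = (72.68 - 79) / (14.97/√38) = -2.602
p-value = 0.0132

Since p-value > α = 0.01, we fail to reject H₀.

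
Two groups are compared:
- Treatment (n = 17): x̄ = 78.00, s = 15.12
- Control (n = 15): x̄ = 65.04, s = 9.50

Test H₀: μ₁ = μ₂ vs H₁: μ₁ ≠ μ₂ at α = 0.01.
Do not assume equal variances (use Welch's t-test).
Welch's two-sample t-test:
H₀: μ₁ = μ₂
H₁: μ₁ ≠ μ₂
s₁²/n₁ = 15.12²/17 = 13.4479,  s₂²/n₂ = 9.50²/15 = 6.0167
SE = √(s₁²/n₁ + s₂²/n₂) = √(13.4479 + 6.0167) = 4.4119
df (Welch-Satterthwaite) = (s₁²/n₁ + s₂²/n₂)² / [(s₁²/n₁)²/(n₁-1) + (s₂²/n₂)²/(n₂-1)] ≈ 27.28
t = (x̄₁ - x̄₂) / SE = (78.00 - 65.04) / 4.4119 = 12.96 / 4.4119 = 2.938
p-value = 0.0067

Since p-value < α = 0.01, we reject H₀.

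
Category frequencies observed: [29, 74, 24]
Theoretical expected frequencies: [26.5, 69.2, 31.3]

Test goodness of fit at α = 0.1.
Chi-square goodness of fit test:
H₀: observed counts match expected distribution
H₁: observed counts differ from expected distribution
df = k - 1 = 2
χ² = Σ(O - E)²/E
   = (29 - 26.5)²/26.5 + (74 - 69.2)²/69.2 + (24 - 31.3)²/31.3
   = 0.236 + 0.333 + 1.703
   = 2.27
p-value = 0.3212

Since p-value > α = 0.1, we fail to reject H₀.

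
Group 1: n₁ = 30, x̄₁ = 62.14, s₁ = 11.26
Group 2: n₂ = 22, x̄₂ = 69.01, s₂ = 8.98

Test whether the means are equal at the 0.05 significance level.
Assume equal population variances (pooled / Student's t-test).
Student's two-sample t-test (equal variances):
H₀: μ₁ = μ₂
H₁: μ₁ ≠ μ₂
df = n₁ + n₂ - 2 = 50
Pooled variance s_p² = [(n₁-1)s₁² + (n₂-1)s₂²] / (n₁ + n₂ - 2) = [(29)(11.26²) + (21)(8.98²)] / 50 = 107.4058
SE = √(s_p²(1/n₁ + 1/n₂)) = √(107.4058 × (1/30 + 1/22)) = 2.9090
t = (x̄₁ - x̄₂) / SE = (62.14 - 69.01) / 2.9090 = -6.87 / 2.9090 = -2.362
p-value = 0.0221

Since p-value < α = 0.05, we reject H₀.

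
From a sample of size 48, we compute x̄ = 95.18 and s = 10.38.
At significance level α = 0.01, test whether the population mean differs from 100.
One-sample t-test:
H₀: μ = 100
H₁: μ ≠ 100
df = n - 1 = 47
t = (x̄ - μ₀) / (s/√n) = (95.18 - 100) / (10.38/√48) = -3.217
p-value = 0.0023

Since p-value < α = 0.01, we reject H₀.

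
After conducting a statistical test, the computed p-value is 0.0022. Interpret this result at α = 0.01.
Since p = 0.0022 < α = 0.01, reject H₀.
There is sufficient evidence to reject the null hypothesis; the result is statistically significant at the 0.01 level.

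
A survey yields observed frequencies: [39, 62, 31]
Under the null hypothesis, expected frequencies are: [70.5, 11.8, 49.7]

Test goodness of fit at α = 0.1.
Chi-square goodness of fit test:
H₀: observed counts match expected distribution
H₁: observed counts differ from expected distribution
df = k - 1 = 2
χ² = Σ(O - E)²/E
   = (39 - 70.5)²/70.5 + (62 - 11.8)²/11.8 + (31 - 49.7)²/49.7
   = 14.074 + 213.563 + 7.036
   = 234.67
p-value < 0.0001

Since p-value < α = 0.1, we reject H₀.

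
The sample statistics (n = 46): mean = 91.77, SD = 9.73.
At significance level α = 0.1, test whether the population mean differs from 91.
One-sample t-test:
H₀: μ = 91
H₁: μ ≠ 91
df = n - 1 = 45
t = (x̄ - μ₀) / (s/√n) = (91.77 - 91) / (9.73/√46) = 0.537
p-value = 0.5941

Since p-value > α = 0.1, we fail to reject H₀.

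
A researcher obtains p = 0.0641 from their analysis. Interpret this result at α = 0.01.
Since p = 0.0641 > α = 0.01, fail to reject H₀.
There is insufficient evidence to reject the null hypothesis; the result is not statistically significant at the 0.01 level.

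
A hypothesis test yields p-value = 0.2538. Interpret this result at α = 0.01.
Since p = 0.2538 > α = 0.01, fail to reject H₀.
There is insufficient evidence to reject the null hypothesis; the result is not statistically significant at the 0.01 level.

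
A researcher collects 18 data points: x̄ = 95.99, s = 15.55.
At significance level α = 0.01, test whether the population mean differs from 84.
One-sample t-test:
H₀: μ = 84
H₁: μ ≠ 84
df = n - 1 = 17
t = (x̄ - μ₀) / (s/√n) = (95.99 - 84) / (15.55/√18) = 3.271
p-value = 0.0045

Since p-value < α = 0.01, we reject H₀.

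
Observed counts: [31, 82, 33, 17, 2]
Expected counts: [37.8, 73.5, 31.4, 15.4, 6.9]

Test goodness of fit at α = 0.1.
Chi-square goodness of fit test:
H₀: observed counts match expected distribution
H₁: observed counts differ from expected distribution
df = k - 1 = 4
χ² = Σ(O - E)²/E
   = (31 - 37.8)²/37.8 + (82 - 73.5)²/73.5 + (33 - 31.4)²/31.4 + (17 - 15.4)²/15.4 + (2 - 6.9)²/6.9
   = 1.223 + 0.983 + 0.082 + 0.166 + 3.480
   = 5.93
p-value = 0.2042

Since p-value > α = 0.1, we fail to reject H₀.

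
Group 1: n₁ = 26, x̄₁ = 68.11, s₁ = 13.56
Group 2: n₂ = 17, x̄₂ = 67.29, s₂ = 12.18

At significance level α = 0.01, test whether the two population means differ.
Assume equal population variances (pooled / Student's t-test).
Student's two-sample t-test (equal variances):
H₀: μ₁ = μ₂
H₁: μ₁ ≠ μ₂
df = n₁ + n₂ - 2 = 41
Pooled variance s_p² = [(n₁-1)s₁² + (n₂-1)s₂²] / (n₁ + n₂ - 2) = [(25)(13.56²) + (16)(12.18²)] / 41 = 170.0117
SE = √(s_p²(1/n₁ + 1/n₂)) = √(170.0117 × (1/26 + 1/17)) = 4.0669
t = (x̄₁ - x̄₂) / SE = (68.11 - 67.29) / 4.0669 = 0.82 / 4.0669 = 0.202
p-value = 0.8412

Since p-value > α = 0.01, we fail to reject H₀.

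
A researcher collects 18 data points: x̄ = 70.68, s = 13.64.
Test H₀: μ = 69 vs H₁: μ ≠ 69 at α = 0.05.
One-sample t-test:
H₀: μ = 69
H₁: μ ≠ 69
df = n - 1 = 17
t = (x̄ - μ₀) / (s/√n) = (70.68 - 69) / (13.64/√18) = 0.523
p-value = 0.6080

Since p-value > α = 0.05, we fail to reject H₀.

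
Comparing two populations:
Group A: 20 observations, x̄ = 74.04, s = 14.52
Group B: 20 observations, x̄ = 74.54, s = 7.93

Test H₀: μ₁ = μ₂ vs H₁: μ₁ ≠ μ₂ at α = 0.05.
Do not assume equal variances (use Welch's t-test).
Welch's two-sample t-test:
H₀: μ₁ = μ₂
H₁: μ₁ ≠ μ₂
s₁²/n₁ = 14.52²/20 = 10.5415,  s₂²/n₂ = 7.93²/20 = 3.1442
SE = √(s₁²/n₁ + s₂²/n₂) = √(10.5415 + 3.1442) = 3.6994
df (Welch-Satterthwaite) = (s₁²/n₁ + s₂²/n₂)² / [(s₁²/n₁)²/(n₁-1) + (s₂²/n₂)²/(n₂-1)] ≈ 29.41
t = (x̄₁ - x̄₂) / SE = (74.04 - 74.54) / 3.6994 = -0.50 / 3.6994 = -0.135
p-value = 0.8934

Since p-value > α = 0.05, we fail to reject H₀.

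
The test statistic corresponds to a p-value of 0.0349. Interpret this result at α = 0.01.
Since p = 0.0349 > α = 0.01, fail to reject H₀.
There is insufficient evidence to reject the null hypothesis; the result is not statistically significant at the 0.01 level.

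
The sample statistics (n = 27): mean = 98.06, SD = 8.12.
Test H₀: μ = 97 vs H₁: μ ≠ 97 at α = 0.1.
One-sample t-test:
H₀: μ = 97
H₁: μ ≠ 97
df = n - 1 = 26
t = (x̄ - μ₀) / (s/√n) = (98.06 - 97) / (8.12/√27) = 0.678
p-value = 0.5036

Since p-value > α = 0.1, we fail to reject H₀.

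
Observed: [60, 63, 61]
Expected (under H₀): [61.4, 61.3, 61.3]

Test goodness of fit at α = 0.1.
Chi-square goodness of fit test:
H₀: observed counts match expected distribution
H₁: observed counts differ from expected distribution
df = k - 1 = 2
χ² = Σ(O - E)²/E
   = (60 - 61.4)²/61.4 + (63 - 61.3)²/61.3 + (61 - 61.3)²/61.3
   = 0.032 + 0.047 + 0.001
   = 0.08
p-value = 0.9605

Since p-value > α = 0.1, we fail to reject H₀.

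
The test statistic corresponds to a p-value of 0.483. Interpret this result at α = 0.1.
Since p = 0.483 > α = 0.1, fail to reject H₀.
There is insufficient evidence to reject the null hypothesis; the result is not statistically significant at the 0.1 level.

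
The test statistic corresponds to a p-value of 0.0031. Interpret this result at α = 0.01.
Since p = 0.0031 < α = 0.01, reject H₀.
There is sufficient evidence to reject the null hypothesis; the result is statistically significant at the 0.01 level.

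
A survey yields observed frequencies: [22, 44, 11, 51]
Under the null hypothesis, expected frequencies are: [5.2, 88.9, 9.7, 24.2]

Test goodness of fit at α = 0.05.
Chi-square goodness of fit test:
H₀: observed counts match expected distribution
H₁: observed counts differ from expected distribution
df = k - 1 = 3
χ² = Σ(O - E)²/E
   = (22 - 5.2)²/5.2 + (44 - 88.9)²/88.9 + (11 - 9.7)²/9.7 + (51 - 24.2)²/24.2
   = 54.277 + 22.677 + 0.174 + 29.679
   = 106.81
p-value < 0.0001

Since p-value < α = 0.05, we reject H₀.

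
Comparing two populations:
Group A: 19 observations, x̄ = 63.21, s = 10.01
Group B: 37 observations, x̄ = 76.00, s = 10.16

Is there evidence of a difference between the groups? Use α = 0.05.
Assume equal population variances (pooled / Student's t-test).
Student's two-sample t-test (equal variances):
H₀: μ₁ = μ₂
H₁: μ₁ ≠ μ₂
df = n₁ + n₂ - 2 = 54
Pooled variance s_p² = [(n₁-1)s₁² + (n₂-1)s₂²] / (n₁ + n₂ - 2) = [(18)(10.01²) + (36)(10.16²)] / 54 = 102.2171
SE = √(s_p²(1/n₁ + 1/n₂)) = √(102.2171 × (1/19 + 1/37)) = 2.8535
t = (x̄₁ - x̄₂) / SE = (63.21 - 76.00) / 2.8535 = -12.79 / 2.8535 = -4.482
p-value < 0.0001

Since p-value < α = 0.05, we reject H₀.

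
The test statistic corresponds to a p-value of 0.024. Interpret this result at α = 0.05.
Since p = 0.024 < α = 0.05, reject H₀.
There is sufficient evidence to reject the null hypothesis; the result is statistically significant at the 0.05 level.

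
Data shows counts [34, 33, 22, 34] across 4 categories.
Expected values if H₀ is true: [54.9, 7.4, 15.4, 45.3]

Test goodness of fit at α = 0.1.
Chi-square goodness of fit test:
H₀: observed counts match expected distribution
H₁: observed counts differ from expected distribution
df = k - 1 = 3
χ² = Σ(O - E)²/E
   = (34 - 54.9)²/54.9 + (33 - 7.4)²/7.4 + (22 - 15.4)²/15.4 + (34 - 45.3)²/45.3
   = 7.956 + 88.562 + 2.829 + 2.819
   = 102.17
p-value < 0.0001

Since p-value < α = 0.1, we reject H₀.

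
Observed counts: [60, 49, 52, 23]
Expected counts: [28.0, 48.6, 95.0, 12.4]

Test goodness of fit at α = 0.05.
Chi-square goodness of fit test:
H₀: observed counts match expected distribution
H₁: observed counts differ from expected distribution
df = k - 1 = 3
χ² = Σ(O - E)²/E
   = (60 - 28.0)²/28.0 + (49 - 48.6)²/48.6 + (52 - 95.0)²/95.0 + (23 - 12.4)²/12.4
   = 36.571 + 0.003 + 19.463 + 9.061
   = 65.10
p-value < 0.0001

Since p-value < α = 0.05, we reject H₀.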